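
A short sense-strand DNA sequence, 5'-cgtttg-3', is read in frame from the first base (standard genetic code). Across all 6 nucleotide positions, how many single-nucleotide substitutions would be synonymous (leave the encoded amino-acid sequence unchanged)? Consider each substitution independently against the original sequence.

5

Codon 1 (CGT, Arg): 3 synonymous substitutions.
Codon 2 (TTG, Leu): 2 synonymous substitutions.
Total: 3 + 2 = 5.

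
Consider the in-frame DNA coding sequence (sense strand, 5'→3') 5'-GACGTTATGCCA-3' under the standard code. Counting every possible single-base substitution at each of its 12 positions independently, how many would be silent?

7

Codon 1 (GAC, Asp): 1 synonymous substitution.
Codon 2 (GTT, Val): 3 synonymous substitutions.
Codon 3 (ATG, Met): 0 synonymous substitutions.
Codon 4 (CCA, Pro): 3 synonymous substitutions.
Total: 1 + 3 + 0 + 3 = 7.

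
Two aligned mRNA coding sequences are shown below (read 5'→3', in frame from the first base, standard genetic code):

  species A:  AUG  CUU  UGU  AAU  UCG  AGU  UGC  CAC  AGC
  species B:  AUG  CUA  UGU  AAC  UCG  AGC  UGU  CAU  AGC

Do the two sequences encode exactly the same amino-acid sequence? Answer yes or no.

Codon 1: AUG Met / AUG Met — identical.
Codon 2: CUU Leu / CUA Leu — synonymous.
Codon 3: UGU Cys / UGU Cys — identical.
Codon 4: AAU Asn / AAC Asn — synonymous.
Codon 5: UCG Ser / UCG Ser — identical.
Codon 6: AGU Ser / AGC Ser — synonymous.
Codon 7: UGC Cys / UGU Cys — synonymous.
Codon 8: CAC His / CAU His — synonymous.
Codon 9: AGC Ser / AGC Ser — identical.
Nonsynonymous differences: 0 → same protein.

yes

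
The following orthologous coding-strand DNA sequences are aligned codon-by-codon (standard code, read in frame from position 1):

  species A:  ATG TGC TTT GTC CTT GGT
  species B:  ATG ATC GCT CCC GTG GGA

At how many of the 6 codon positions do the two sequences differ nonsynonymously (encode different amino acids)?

4

Codon 1: ATG Met / ATG Met — identical.
Codon 2: TGC Cys / ATC Ile — nonsynonymous.
Codon 3: TTT Phe / GCT Ala — nonsynonymous.
Codon 4: GTC Val / CCC Pro — nonsynonymous.
Codon 5: CTT Leu / GTG Val — nonsynonymous.
Codon 6: GGT Gly / GGA Gly — synonymous.
Nonsynonymous differences: 4.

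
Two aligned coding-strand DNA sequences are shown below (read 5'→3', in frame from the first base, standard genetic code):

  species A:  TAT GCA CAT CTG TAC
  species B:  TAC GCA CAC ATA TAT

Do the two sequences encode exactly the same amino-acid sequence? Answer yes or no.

Codon 1: TAT Tyr / TAC Tyr — synonymous.
Codon 2: GCA Ala / GCA Ala — identical.
Codon 3: CAT His / CAC His — synonymous.
Codon 4: CTG Leu / ATA Ile — nonsynonymous.
Codon 5: TAC Tyr / TAT Tyr — synonymous.
Nonsynonymous differences: 1 → different protein.

no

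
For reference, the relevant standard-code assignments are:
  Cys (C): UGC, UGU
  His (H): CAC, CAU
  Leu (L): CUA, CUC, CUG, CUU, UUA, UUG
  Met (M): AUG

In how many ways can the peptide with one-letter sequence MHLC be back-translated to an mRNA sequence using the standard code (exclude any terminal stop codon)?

Met: 1 codon.
His: 2 codons.
Leu: 6 codons.
Cys: 2 codons.
1 × 2 × 6 × 2 = 24.

24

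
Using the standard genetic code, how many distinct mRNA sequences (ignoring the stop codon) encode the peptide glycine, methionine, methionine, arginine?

24

Gly: 4 codons.
Met: 1 codon.
Met: 1 codon.
Arg: 6 codons.
4 × 1 × 1 × 6 = 24.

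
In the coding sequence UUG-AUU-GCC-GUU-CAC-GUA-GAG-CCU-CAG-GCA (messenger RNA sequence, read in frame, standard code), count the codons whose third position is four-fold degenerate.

Codon 1 UUG (Leu): third position 2-fold.
Codon 2 AUU (Ile): third position 3-fold.
Codon 3 GCC (Ala): third position 4-fold.
Codon 4 GUU (Val): third position 4-fold.
Codon 5 CAC (His): third position 2-fold.
Codon 6 GUA (Val): third position 4-fold.
Codon 7 GAG (Glu): third position 2-fold.
Codon 8 CCU (Pro): third position 4-fold.
Codon 9 CAG (Gln): third position 2-fold.
Codon 10 GCA (Ala): third position 4-fold.
Four-fold degenerate third positions: 5.

5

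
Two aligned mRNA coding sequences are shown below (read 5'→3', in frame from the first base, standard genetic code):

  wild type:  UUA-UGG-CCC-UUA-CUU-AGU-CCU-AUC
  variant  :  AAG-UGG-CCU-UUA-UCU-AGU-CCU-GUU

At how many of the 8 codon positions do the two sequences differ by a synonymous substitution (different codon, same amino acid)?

1

Codon 1: UUA Leu / AAG Lys — nonsynonymous.
Codon 2: UGG Trp / UGG Trp — identical.
Codon 3: CCC Pro / CCU Pro — synonymous.
Codon 4: UUA Leu / UUA Leu — identical.
Codon 5: CUU Leu / UCU Ser — nonsynonymous.
Codon 6: AGU Ser / AGU Ser — identical.
Codon 7: CCU Pro / CCU Pro — identical.
Codon 8: AUC Ile / GUU Val — nonsynonymous.
Synonymous differences: 1.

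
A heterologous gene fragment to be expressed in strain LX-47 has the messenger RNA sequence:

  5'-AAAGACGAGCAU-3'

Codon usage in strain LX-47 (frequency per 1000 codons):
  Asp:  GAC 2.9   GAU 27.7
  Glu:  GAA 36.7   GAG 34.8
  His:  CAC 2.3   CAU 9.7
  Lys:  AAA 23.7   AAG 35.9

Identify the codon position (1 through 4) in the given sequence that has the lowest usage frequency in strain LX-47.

2

Codon 1 AAA (Lys): 23.7 per 1000.
Codon 2 GAC (Asp): 2.9 per 1000.
Codon 3 GAG (Glu): 34.8 per 1000.
Codon 4 CAU (His): 9.7 per 1000.
Lowest frequency is 2.9 at codon 2.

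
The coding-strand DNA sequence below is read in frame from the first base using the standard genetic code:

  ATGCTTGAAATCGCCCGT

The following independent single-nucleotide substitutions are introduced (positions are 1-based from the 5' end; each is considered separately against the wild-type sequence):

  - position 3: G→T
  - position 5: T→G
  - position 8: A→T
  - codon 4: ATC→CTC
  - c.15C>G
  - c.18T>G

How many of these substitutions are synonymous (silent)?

Codon 1: ATG (Met) → ATT (Ile) — missense.
Codon 2: CTT (Leu) → CGT (Arg) — missense.
Codon 3: GAA (Glu) → GTA (Val) — missense.
Codon 4: ATC (Ile) → CTC (Leu) — missense.
Codon 5: GCC (Ala) → GCG (Ala) — synonymous.
Codon 6: CGT (Arg) → CGG (Arg) — synonymous.
Synonymous: 2 of 6.

2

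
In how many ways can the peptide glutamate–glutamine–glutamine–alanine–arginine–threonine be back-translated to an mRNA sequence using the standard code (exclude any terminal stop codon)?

768

Glu: 2 codons.
Gln: 2 codons.
Gln: 2 codons.
Ala: 4 codons.
Arg: 6 codons.
Thr: 4 codons.
2 × 2 × 2 × 4 × 6 × 4 = 768.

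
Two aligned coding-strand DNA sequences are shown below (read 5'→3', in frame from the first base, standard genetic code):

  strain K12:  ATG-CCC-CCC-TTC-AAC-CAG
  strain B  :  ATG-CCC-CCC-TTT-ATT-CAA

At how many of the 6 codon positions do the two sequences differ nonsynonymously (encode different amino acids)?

1

Codon 1: ATG Met / ATG Met — identical.
Codon 2: CCC Pro / CCC Pro — identical.
Codon 3: CCC Pro / CCC Pro — identical.
Codon 4: TTC Phe / TTT Phe — synonymous.
Codon 5: AAC Asn / ATT Ile — nonsynonymous.
Codon 6: CAG Gln / CAA Gln — synonymous.
Nonsynonymous differences: 1.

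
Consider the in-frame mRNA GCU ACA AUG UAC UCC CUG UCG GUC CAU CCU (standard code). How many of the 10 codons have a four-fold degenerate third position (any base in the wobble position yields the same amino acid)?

7

Codon 1 GCU (Ala): third position 4-fold.
Codon 2 ACA (Thr): third position 4-fold.
Codon 3 AUG (Met): third position 1-fold.
Codon 4 UAC (Tyr): third position 2-fold.
Codon 5 UCC (Ser): third position 4-fold.
Codon 6 CUG (Leu): third position 4-fold.
Codon 7 UCG (Ser): third position 4-fold.
Codon 8 GUC (Val): third position 4-fold.
Codon 9 CAU (His): third position 2-fold.
Codon 10 CCU (Pro): third position 4-fold.
Four-fold degenerate third positions: 7.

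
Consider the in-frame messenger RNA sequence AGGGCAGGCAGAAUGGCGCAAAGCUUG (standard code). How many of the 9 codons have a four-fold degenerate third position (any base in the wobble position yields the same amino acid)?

Codon 1 AGG (Arg): third position 2-fold.
Codon 2 GCA (Ala): third position 4-fold.
Codon 3 GGC (Gly): third position 4-fold.
Codon 4 AGA (Arg): third position 2-fold.
Codon 5 AUG (Met): third position 1-fold.
Codon 6 GCG (Ala): third position 4-fold.
Codon 7 CAA (Gln): third position 2-fold.
Codon 8 AGC (Ser): third position 2-fold.
Codon 9 UUG (Leu): third position 2-fold.
Four-fold degenerate third positions: 3.

3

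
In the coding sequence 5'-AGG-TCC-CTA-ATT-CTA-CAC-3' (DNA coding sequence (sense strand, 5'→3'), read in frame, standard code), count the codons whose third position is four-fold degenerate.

Codon 1 AGG (Arg): third position 2-fold.
Codon 2 TCC (Ser): third position 4-fold.
Codon 3 CTA (Leu): third position 4-fold.
Codon 4 ATT (Ile): third position 3-fold.
Codon 5 CTA (Leu): third position 4-fold.
Codon 6 CAC (His): third position 2-fold.
Four-fold degenerate third positions: 3.

3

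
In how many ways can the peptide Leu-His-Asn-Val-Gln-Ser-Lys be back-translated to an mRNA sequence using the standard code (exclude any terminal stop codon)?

2304

Leu: 6 codons.
His: 2 codons.
Asn: 2 codons.
Val: 4 codons.
Gln: 2 codons.
Ser: 6 codons.
Lys: 2 codons.
6 × 2 × 2 × 4 × 2 × 6 × 2 = 2304.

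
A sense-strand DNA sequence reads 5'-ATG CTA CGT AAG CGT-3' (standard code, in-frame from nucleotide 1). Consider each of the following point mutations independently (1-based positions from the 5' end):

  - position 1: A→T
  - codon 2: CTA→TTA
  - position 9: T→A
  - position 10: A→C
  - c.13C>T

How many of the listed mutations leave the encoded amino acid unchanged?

Codon 1: ATG (Met) → TTG (Leu) — missense.
Codon 2: CTA (Leu) → TTA (Leu) — synonymous.
Codon 3: CGT (Arg) → CGA (Arg) — synonymous.
Codon 4: AAG (Lys) → CAG (Gln) — missense.
Codon 5: CGT (Arg) → TGT (Cys) — missense.
Synonymous: 2 of 5.

2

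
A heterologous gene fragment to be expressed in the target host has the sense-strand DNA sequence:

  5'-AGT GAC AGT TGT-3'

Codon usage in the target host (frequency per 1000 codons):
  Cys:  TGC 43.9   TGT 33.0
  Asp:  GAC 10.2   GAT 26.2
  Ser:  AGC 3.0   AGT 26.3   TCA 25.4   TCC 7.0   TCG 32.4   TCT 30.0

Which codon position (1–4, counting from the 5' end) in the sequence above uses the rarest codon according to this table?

2

Codon 1 AGT (Ser): 26.3 per 1000.
Codon 2 GAC (Asp): 10.2 per 1000.
Codon 3 AGT (Ser): 26.3 per 1000.
Codon 4 TGT (Cys): 33.0 per 1000.
Lowest frequency is 10.2 at codon 2.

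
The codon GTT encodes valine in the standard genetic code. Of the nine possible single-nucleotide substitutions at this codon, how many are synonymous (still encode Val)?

3

Position 1: none → 0 synonymous.
Position 2: none → 0 synonymous.
Position 3: GTC, GTA, GTG → 3 synonymous.
Total: 0 + 0 + 3 = 3.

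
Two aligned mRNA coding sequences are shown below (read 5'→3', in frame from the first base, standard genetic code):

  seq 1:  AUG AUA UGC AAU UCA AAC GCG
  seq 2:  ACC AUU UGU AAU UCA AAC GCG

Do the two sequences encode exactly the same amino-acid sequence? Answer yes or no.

no

Codon 1: AUG Met / ACC Thr — nonsynonymous.
Codon 2: AUA Ile / AUU Ile — synonymous.
Codon 3: UGC Cys / UGU Cys — synonymous.
Codon 4: AAU Asn / AAU Asn — identical.
Codon 5: UCA Ser / UCA Ser — identical.
Codon 6: AAC Asn / AAC Asn — identical.
Codon 7: GCG Ala / GCG Ala — identical.
Nonsynonymous differences: 1 → different protein.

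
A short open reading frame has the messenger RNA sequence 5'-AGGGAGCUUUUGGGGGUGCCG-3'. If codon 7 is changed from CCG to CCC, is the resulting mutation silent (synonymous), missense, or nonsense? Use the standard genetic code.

Position 21 falls in codon 7: CCG → Pro.
After the substitution the codon is CCC → Pro.
Both encode Pro, so the change is synonymous.

silent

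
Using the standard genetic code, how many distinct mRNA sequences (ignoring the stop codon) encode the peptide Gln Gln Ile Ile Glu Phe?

Gln: 2 codons.
Gln: 2 codons.
Ile: 3 codons.
Ile: 3 codons.
Glu: 2 codons.
Phe: 2 codons.
2 × 2 × 3 × 3 × 2 × 2 = 144.

144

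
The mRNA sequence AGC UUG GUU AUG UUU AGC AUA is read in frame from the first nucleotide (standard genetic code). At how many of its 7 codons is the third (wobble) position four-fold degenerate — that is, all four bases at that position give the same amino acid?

1

Codon 1 AGC (Ser): third position 2-fold.
Codon 2 UUG (Leu): third position 2-fold.
Codon 3 GUU (Val): third position 4-fold.
Codon 4 AUG (Met): third position 1-fold.
Codon 5 UUU (Phe): third position 2-fold.
Codon 6 AGC (Ser): third position 2-fold.
Codon 7 AUA (Ile): third position 3-fold.
Four-fold degenerate third positions: 1.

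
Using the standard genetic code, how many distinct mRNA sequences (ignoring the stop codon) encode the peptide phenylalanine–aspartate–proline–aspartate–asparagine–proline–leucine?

1536

Phe: 2 codons.
Asp: 2 codons.
Pro: 4 codons.
Asp: 2 codons.
Asn: 2 codons.
Pro: 4 codons.
Leu: 6 codons.
2 × 2 × 4 × 2 × 2 × 4 × 6 = 1536.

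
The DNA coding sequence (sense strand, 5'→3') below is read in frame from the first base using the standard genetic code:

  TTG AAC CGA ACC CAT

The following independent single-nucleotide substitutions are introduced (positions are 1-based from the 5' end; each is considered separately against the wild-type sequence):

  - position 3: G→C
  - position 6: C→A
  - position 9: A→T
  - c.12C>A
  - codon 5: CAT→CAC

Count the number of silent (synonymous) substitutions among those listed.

3

Codon 1: TTG (Leu) → TTC (Phe) — missense.
Codon 2: AAC (Asn) → AAA (Lys) — missense.
Codon 3: CGA (Arg) → CGT (Arg) — synonymous.
Codon 4: ACC (Thr) → ACA (Thr) — synonymous.
Codon 5: CAT (His) → CAC (His) — synonymous.
Synonymous: 3 of 5.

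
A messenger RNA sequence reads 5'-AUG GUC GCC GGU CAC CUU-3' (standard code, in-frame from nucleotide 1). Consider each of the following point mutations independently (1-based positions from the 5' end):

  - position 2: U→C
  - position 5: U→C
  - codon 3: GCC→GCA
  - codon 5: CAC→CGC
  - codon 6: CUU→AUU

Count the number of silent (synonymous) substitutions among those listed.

1

Codon 1: AUG (Met) → ACG (Thr) — missense.
Codon 2: GUC (Val) → GCC (Ala) — missense.
Codon 3: GCC (Ala) → GCA (Ala) — synonymous.
Codon 5: CAC (His) → CGC (Arg) — missense.
Codon 6: CUU (Leu) → AUU (Ile) — missense.
Synonymous: 1 of 5.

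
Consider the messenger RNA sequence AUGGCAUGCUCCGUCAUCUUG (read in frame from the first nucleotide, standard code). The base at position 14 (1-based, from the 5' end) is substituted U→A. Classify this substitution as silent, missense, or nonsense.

Position 14 falls in codon 5: GUC → Val.
After the substitution the codon is GAC → Asp.
Val ≠ Asp, so this is a missense mutation.

missense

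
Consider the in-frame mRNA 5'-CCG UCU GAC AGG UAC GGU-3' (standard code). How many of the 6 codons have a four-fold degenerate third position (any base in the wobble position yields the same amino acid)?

3

Codon 1 CCG (Pro): third position 4-fold.
Codon 2 UCU (Ser): third position 4-fold.
Codon 3 GAC (Asp): third position 2-fold.
Codon 4 AGG (Arg): third position 2-fold.
Codon 5 UAC (Tyr): third position 2-fold.
Codon 6 GGU (Gly): third position 4-fold.
Four-fold degenerate third positions: 3.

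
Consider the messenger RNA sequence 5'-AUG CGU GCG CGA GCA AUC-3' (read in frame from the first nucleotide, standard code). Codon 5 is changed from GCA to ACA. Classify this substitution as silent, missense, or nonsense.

missense

Position 13 falls in codon 5: GCA → Ala.
After the substitution the codon is ACA → Thr.
Ala ≠ Thr, so this is a missense mutation.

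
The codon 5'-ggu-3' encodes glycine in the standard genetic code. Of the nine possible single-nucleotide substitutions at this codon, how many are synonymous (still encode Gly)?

Position 1: none → 0 synonymous.
Position 2: none → 0 synonymous.
Position 3: GGC, GGA, GGG → 3 synonymous.
Total: 0 + 0 + 3 = 3.

3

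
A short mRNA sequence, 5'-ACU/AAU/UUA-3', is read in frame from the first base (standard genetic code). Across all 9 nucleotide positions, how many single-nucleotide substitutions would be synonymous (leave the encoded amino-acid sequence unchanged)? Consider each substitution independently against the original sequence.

6

Codon 1 (ACU, Thr): 3 synonymous substitutions.
Codon 2 (AAU, Asn): 1 synonymous substitution.
Codon 3 (UUA, Leu): 2 synonymous substitutions.
Total: 3 + 1 + 2 = 6.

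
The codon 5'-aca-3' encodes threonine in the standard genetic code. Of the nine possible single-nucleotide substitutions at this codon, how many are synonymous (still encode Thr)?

Position 1: none → 0 synonymous.
Position 2: none → 0 synonymous.
Position 3: ACU, ACC, ACG → 3 synonymous.
Total: 0 + 0 + 3 = 3.

3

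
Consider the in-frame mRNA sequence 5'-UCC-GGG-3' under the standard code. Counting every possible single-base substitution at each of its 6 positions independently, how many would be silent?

6

Codon 1 (UCC, Ser): 3 synonymous substitutions.
Codon 2 (GGG, Gly): 3 synonymous substitutions.
Total: 3 + 3 = 6.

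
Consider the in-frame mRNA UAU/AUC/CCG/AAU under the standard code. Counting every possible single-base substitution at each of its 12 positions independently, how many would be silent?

7

Codon 1 (UAU, Tyr): 1 synonymous substitution.
Codon 2 (AUC, Ile): 2 synonymous substitutions.
Codon 3 (CCG, Pro): 3 synonymous substitutions.
Codon 4 (AAU, Asn): 1 synonymous substitution.
Total: 1 + 2 + 3 + 1 = 7.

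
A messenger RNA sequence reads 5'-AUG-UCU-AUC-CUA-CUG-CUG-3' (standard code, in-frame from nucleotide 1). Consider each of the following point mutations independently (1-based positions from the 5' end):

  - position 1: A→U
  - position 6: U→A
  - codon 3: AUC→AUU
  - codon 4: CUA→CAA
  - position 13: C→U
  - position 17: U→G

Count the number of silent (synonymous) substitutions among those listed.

3

Codon 1: AUG (Met) → UUG (Leu) — missense.
Codon 2: UCU (Ser) → UCA (Ser) — synonymous.
Codon 3: AUC (Ile) → AUU (Ile) — synonymous.
Codon 4: CUA (Leu) → CAA (Gln) — missense.
Codon 5: CUG (Leu) → UUG (Leu) — synonymous.
Codon 6: CUG (Leu) → CGG (Arg) — missense.
Synonymous: 3 of 6.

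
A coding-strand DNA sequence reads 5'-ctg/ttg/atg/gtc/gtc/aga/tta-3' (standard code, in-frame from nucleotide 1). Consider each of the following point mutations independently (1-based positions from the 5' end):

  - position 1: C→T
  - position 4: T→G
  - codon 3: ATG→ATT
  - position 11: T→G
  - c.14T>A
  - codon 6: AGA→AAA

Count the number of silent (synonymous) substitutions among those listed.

Codon 1: CTG (Leu) → TTG (Leu) — synonymous.
Codon 2: TTG (Leu) → GTG (Val) — missense.
Codon 3: ATG (Met) → ATT (Ile) — missense.
Codon 4: GTC (Val) → GGC (Gly) — missense.
Codon 5: GTC (Val) → GAC (Asp) — missense.
Codon 6: AGA (Arg) → AAA (Lys) — missense.
Synonymous: 1 of 6.

1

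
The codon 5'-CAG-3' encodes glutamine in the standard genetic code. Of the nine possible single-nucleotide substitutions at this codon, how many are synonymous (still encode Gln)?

Position 1: none → 0 synonymous.
Position 2: none → 0 synonymous.
Position 3: CAA → 1 synonymous.
Total: 0 + 0 + 1 = 1.

1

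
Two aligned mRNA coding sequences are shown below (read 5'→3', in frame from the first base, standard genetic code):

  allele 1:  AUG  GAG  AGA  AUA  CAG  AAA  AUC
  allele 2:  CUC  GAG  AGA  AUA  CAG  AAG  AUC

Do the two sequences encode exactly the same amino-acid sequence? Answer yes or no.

no

Codon 1: AUG Met / CUC Leu — nonsynonymous.
Codon 2: GAG Glu / GAG Glu — identical.
Codon 3: AGA Arg / AGA Arg — identical.
Codon 4: AUA Ile / AUA Ile — identical.
Codon 5: CAG Gln / CAG Gln — identical.
Codon 6: AAA Lys / AAG Lys — synonymous.
Codon 7: AUC Ile / AUC Ile — identical.
Nonsynonymous differences: 1 → different protein.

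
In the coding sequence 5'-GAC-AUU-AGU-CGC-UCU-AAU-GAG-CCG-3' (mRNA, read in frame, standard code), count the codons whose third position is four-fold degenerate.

Codon 1 GAC (Asp): third position 2-fold.
Codon 2 AUU (Ile): third position 3-fold.
Codon 3 AGU (Ser): third position 2-fold.
Codon 4 CGC (Arg): third position 4-fold.
Codon 5 UCU (Ser): third position 4-fold.
Codon 6 AAU (Asn): third position 2-fold.
Codon 7 GAG (Glu): third position 2-fold.
Codon 8 CCG (Pro): third position 4-fold.
Four-fold degenerate third positions: 3.

3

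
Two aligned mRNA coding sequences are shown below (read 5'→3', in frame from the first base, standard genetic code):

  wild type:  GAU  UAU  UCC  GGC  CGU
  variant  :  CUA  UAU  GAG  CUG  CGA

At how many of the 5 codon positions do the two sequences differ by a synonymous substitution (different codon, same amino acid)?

Codon 1: GAU Asp / CUA Leu — nonsynonymous.
Codon 2: UAU Tyr / UAU Tyr — identical.
Codon 3: UCC Ser / GAG Glu — nonsynonymous.
Codon 4: GGC Gly / CUG Leu — nonsynonymous.
Codon 5: CGU Arg / CGA Arg — synonymous.
Synonymous differences: 1.

1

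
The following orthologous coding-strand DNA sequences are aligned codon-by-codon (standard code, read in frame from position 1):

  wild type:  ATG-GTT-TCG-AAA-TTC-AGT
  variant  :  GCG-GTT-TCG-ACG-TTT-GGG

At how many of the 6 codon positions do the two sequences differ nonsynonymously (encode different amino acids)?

Codon 1: ATG Met / GCG Ala — nonsynonymous.
Codon 2: GTT Val / GTT Val — identical.
Codon 3: TCG Ser / TCG Ser — identical.
Codon 4: AAA Lys / ACG Thr — nonsynonymous.
Codon 5: TTC Phe / TTT Phe — synonymous.
Codon 6: AGT Ser / GGG Gly — nonsynonymous.
Nonsynonymous differences: 3.

3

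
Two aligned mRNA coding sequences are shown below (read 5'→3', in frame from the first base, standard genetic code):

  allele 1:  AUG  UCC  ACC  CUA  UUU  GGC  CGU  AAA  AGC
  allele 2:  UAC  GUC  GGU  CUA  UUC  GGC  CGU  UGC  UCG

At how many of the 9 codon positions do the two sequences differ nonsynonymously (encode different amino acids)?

Codon 1: AUG Met / UAC Tyr — nonsynonymous.
Codon 2: UCC Ser / GUC Val — nonsynonymous.
Codon 3: ACC Thr / GGU Gly — nonsynonymous.
Codon 4: CUA Leu / CUA Leu — identical.
Codon 5: UUU Phe / UUC Phe — synonymous.
Codon 6: GGC Gly / GGC Gly — identical.
Codon 7: CGU Arg / CGU Arg — identical.
Codon 8: AAA Lys / UGC Cys — nonsynonymous.
Codon 9: AGC Ser / UCG Ser — synonymous.
Nonsynonymous differences: 4.

4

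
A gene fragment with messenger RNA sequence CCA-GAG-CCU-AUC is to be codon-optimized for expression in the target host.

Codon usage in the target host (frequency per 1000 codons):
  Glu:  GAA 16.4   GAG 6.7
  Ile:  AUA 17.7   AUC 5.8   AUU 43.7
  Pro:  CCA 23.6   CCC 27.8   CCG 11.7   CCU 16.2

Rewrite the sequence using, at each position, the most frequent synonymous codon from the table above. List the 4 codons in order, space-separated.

Codon 1 (Pro): best is CCC at 27.8.
Codon 2 (Glu): best is GAA at 16.4.
Codon 3 (Pro): best is CCC at 27.8.
Codon 4 (Ile): best is AUU at 43.7.

CCC GAA CCC AUU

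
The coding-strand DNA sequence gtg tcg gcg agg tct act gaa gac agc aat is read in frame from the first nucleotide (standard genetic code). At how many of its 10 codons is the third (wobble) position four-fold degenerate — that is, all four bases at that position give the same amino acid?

Codon 1 GTG (Val): third position 4-fold.
Codon 2 TCG (Ser): third position 4-fold.
Codon 3 GCG (Ala): third position 4-fold.
Codon 4 AGG (Arg): third position 2-fold.
Codon 5 TCT (Ser): third position 4-fold.
Codon 6 ACT (Thr): third position 4-fold.
Codon 7 GAA (Glu): third position 2-fold.
Codon 8 GAC (Asp): third position 2-fold.
Codon 9 AGC (Ser): third position 2-fold.
Codon 10 AAT (Asn): third position 2-fold.
Four-fold degenerate third positions: 5.

5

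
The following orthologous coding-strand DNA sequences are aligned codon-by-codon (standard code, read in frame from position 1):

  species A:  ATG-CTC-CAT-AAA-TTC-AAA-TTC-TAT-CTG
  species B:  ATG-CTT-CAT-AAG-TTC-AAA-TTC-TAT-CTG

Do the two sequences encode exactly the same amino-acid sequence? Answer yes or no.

yes

Codon 1: ATG Met / ATG Met — identical.
Codon 2: CTC Leu / CTT Leu — synonymous.
Codon 3: CAT His / CAT His — identical.
Codon 4: AAA Lys / AAG Lys — synonymous.
Codon 5: TTC Phe / TTC Phe — identical.
Codon 6: AAA Lys / AAA Lys — identical.
Codon 7: TTC Phe / TTC Phe — identical.
Codon 8: TAT Tyr / TAT Tyr — identical.
Codon 9: CTG Leu / CTG Leu — identical.
Nonsynonymous differences: 0 → same protein.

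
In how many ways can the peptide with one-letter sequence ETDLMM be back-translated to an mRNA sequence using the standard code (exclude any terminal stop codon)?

Glu: 2 codons.
Thr: 4 codons.
Asp: 2 codons.
Leu: 6 codons.
Met: 1 codon.
Met: 1 codon.
2 × 4 × 2 × 6 × 1 × 1 = 96.

96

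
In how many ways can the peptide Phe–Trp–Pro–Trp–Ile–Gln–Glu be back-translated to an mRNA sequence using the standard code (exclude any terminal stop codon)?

Phe: 2 codons.
Trp: 1 codon.
Pro: 4 codons.
Trp: 1 codon.
Ile: 3 codons.
Gln: 2 codons.
Glu: 2 codons.
2 × 1 × 4 × 1 × 3 × 2 × 2 = 96.

96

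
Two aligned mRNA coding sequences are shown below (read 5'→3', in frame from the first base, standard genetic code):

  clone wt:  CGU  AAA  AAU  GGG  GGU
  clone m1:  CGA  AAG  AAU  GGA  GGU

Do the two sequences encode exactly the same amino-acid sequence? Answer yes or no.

yes

Codon 1: CGU Arg / CGA Arg — synonymous.
Codon 2: AAA Lys / AAG Lys — synonymous.
Codon 3: AAU Asn / AAU Asn — identical.
Codon 4: GGG Gly / GGA Gly — synonymous.
Codon 5: GGU Gly / GGU Gly — identical.
Nonsynonymous differences: 0 → same protein.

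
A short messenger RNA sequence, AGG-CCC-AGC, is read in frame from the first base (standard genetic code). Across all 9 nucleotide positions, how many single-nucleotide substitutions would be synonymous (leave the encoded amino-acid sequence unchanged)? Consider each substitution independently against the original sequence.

Codon 1 (AGG, Arg): 2 synonymous substitutions.
Codon 2 (CCC, Pro): 3 synonymous substitutions.
Codon 3 (AGC, Ser): 1 synonymous substitution.
Total: 2 + 3 + 1 = 6.

6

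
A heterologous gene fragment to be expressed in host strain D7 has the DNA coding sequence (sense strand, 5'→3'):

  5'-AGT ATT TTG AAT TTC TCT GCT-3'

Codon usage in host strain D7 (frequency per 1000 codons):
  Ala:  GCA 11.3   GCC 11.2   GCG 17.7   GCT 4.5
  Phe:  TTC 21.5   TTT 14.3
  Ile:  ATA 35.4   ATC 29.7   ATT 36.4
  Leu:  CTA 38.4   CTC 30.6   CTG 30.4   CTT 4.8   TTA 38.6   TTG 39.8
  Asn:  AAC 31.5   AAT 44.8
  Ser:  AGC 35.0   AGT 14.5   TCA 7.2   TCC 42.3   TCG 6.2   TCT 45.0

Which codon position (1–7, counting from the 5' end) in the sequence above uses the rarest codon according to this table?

Codon 1 AGT (Ser): 14.5 per 1000.
Codon 2 ATT (Ile): 36.4 per 1000.
Codon 3 TTG (Leu): 39.8 per 1000.
Codon 4 AAT (Asn): 44.8 per 1000.
Codon 5 TTC (Phe): 21.5 per 1000.
Codon 6 TCT (Ser): 45.0 per 1000.
Codon 7 GCT (Ala): 4.5 per 1000.
Lowest frequency is 4.5 at codon 7.

7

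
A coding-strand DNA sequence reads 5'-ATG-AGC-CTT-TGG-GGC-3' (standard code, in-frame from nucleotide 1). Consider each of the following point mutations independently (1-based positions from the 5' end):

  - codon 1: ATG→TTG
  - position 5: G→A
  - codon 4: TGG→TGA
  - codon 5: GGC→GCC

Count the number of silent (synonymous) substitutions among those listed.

Codon 1: ATG (Met) → TTG (Leu) — missense.
Codon 2: AGC (Ser) → AAC (Asn) — missense.
Codon 4: TGG (Trp) → TGA (Stop) — nonsense.
Codon 5: GGC (Gly) → GCC (Ala) — missense.
Synonymous: 0 of 4.

0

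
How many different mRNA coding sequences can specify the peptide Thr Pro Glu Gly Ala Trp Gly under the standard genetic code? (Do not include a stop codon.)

2048

Thr: 4 codons.
Pro: 4 codons.
Glu: 2 codons.
Gly: 4 codons.
Ala: 4 codons.
Trp: 1 codon.
Gly: 4 codons.
4 × 4 × 2 × 4 × 4 × 1 × 4 = 2048.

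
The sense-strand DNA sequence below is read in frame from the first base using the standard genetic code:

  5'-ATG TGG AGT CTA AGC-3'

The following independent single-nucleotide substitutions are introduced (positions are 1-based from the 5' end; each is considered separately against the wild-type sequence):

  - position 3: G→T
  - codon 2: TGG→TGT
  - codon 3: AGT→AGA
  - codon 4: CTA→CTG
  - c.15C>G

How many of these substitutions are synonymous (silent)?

Codon 1: ATG (Met) → ATT (Ile) — missense.
Codon 2: TGG (Trp) → TGT (Cys) — missense.
Codon 3: AGT (Ser) → AGA (Arg) — missense.
Codon 4: CTA (Leu) → CTG (Leu) — synonymous.
Codon 5: AGC (Ser) → AGG (Arg) — missense.
Synonymous: 1 of 5.

1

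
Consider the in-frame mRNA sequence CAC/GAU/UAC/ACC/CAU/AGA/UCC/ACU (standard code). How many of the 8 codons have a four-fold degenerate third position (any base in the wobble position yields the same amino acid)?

Codon 1 CAC (His): third position 2-fold.
Codon 2 GAU (Asp): third position 2-fold.
Codon 3 UAC (Tyr): third position 2-fold.
Codon 4 ACC (Thr): third position 4-fold.
Codon 5 CAU (His): third position 2-fold.
Codon 6 AGA (Arg): third position 2-fold.
Codon 7 UCC (Ser): third position 4-fold.
Codon 8 ACU (Thr): third position 4-fold.
Four-fold degenerate third positions: 3.

3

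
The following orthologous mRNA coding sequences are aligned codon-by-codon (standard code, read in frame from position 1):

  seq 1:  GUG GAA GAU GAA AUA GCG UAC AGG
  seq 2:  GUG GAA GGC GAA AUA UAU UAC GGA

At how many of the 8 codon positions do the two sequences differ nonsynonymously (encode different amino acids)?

3

Codon 1: GUG Val / GUG Val — identical.
Codon 2: GAA Glu / GAA Glu — identical.
Codon 3: GAU Asp / GGC Gly — nonsynonymous.
Codon 4: GAA Glu / GAA Glu — identical.
Codon 5: AUA Ile / AUA Ile — identical.
Codon 6: GCG Ala / UAU Tyr — nonsynonymous.
Codon 7: UAC Tyr / UAC Tyr — identical.
Codon 8: AGG Arg / GGA Gly — nonsynonymous.
Nonsynonymous differences: 3.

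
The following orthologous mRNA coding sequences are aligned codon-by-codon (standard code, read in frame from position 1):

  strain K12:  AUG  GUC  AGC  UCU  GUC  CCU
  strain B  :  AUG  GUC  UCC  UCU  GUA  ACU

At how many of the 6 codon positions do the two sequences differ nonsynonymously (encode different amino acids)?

Codon 1: AUG Met / AUG Met — identical.
Codon 2: GUC Val / GUC Val — identical.
Codon 3: AGC Ser / UCC Ser — synonymous.
Codon 4: UCU Ser / UCU Ser — identical.
Codon 5: GUC Val / GUA Val — synonymous.
Codon 6: CCU Pro / ACU Thr — nonsynonymous.
Nonsynonymous differences: 1.

1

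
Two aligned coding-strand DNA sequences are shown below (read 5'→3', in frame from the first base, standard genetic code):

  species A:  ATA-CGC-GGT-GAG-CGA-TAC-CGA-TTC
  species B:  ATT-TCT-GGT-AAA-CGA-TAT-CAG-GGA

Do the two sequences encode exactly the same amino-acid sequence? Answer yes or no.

no

Codon 1: ATA Ile / ATT Ile — synonymous.
Codon 2: CGC Arg / TCT Ser — nonsynonymous.
Codon 3: GGT Gly / GGT Gly — identical.
Codon 4: GAG Glu / AAA Lys — nonsynonymous.
Codon 5: CGA Arg / CGA Arg — identical.
Codon 6: TAC Tyr / TAT Tyr — synonymous.
Codon 7: CGA Arg / CAG Gln — nonsynonymous.
Codon 8: TTC Phe / GGA Gly — nonsynonymous.
Nonsynonymous differences: 4 → different protein.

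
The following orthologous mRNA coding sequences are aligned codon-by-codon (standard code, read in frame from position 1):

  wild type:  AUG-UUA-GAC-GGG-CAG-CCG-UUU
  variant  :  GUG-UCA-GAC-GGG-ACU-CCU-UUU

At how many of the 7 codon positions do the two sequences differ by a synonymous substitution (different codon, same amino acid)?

Codon 1: AUG Met / GUG Val — nonsynonymous.
Codon 2: UUA Leu / UCA Ser — nonsynonymous.
Codon 3: GAC Asp / GAC Asp — identical.
Codon 4: GGG Gly / GGG Gly — identical.
Codon 5: CAG Gln / ACU Thr — nonsynonymous.
Codon 6: CCG Pro / CCU Pro — synonymous.
Codon 7: UUU Phe / UUU Phe — identical.
Synonymous differences: 1.

1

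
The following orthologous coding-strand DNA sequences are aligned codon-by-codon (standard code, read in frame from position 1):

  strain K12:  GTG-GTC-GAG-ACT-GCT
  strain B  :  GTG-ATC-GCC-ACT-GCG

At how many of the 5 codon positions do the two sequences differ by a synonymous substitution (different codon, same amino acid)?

1

Codon 1: GTG Val / GTG Val — identical.
Codon 2: GTC Val / ATC Ile — nonsynonymous.
Codon 3: GAG Glu / GCC Ala — nonsynonymous.
Codon 4: ACT Thr / ACT Thr — identical.
Codon 5: GCT Ala / GCG Ala — synonymous.
Synonymous differences: 1.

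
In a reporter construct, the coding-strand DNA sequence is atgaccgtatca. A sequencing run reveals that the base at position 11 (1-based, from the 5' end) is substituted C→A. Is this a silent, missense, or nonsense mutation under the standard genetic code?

nonsense

Position 11 falls in codon 4: TCA → Ser.
After the substitution the codon is TAA → Stop.
The new codon is a stop codon, so this is a nonsense mutation.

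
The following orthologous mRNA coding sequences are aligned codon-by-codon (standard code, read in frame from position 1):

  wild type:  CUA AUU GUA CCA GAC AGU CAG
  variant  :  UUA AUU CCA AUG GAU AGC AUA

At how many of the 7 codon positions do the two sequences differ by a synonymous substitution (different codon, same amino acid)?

Codon 1: CUA Leu / UUA Leu — synonymous.
Codon 2: AUU Ile / AUU Ile — identical.
Codon 3: GUA Val / CCA Pro — nonsynonymous.
Codon 4: CCA Pro / AUG Met — nonsynonymous.
Codon 5: GAC Asp / GAU Asp — synonymous.
Codon 6: AGU Ser / AGC Ser — synonymous.
Codon 7: CAG Gln / AUA Ile — nonsynonymous.
Synonymous differences: 3.

3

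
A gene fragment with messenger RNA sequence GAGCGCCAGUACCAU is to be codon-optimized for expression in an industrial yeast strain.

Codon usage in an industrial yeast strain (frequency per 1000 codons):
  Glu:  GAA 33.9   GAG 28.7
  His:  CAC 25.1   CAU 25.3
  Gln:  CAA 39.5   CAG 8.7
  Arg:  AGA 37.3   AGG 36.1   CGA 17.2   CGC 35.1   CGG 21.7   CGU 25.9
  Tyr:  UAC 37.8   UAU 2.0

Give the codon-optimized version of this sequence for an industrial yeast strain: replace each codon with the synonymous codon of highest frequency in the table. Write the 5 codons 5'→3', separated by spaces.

Codon 1 (Glu): best is GAA at 33.9.
Codon 2 (Arg): best is AGA at 37.3.
Codon 3 (Gln): best is CAA at 39.5.
Codon 4 (Tyr): best is UAC at 37.8.
Codon 5 (His): best is CAU at 25.3.

GAA AGA CAA UAC CAU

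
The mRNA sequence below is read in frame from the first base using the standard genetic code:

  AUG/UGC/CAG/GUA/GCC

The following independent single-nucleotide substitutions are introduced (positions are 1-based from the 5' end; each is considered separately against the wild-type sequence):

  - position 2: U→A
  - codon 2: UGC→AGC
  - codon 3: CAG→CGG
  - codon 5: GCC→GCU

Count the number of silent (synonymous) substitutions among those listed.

Codon 1: AUG (Met) → AAG (Lys) — missense.
Codon 2: UGC (Cys) → AGC (Ser) — missense.
Codon 3: CAG (Gln) → CGG (Arg) — missense.
Codon 5: GCC (Ala) → GCU (Ala) — synonymous.
Synonymous: 1 of 4.

1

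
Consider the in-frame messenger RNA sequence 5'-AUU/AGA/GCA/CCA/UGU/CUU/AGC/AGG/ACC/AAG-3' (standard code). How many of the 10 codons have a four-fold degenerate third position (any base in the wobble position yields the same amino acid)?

4

Codon 1 AUU (Ile): third position 3-fold.
Codon 2 AGA (Arg): third position 2-fold.
Codon 3 GCA (Ala): third position 4-fold.
Codon 4 CCA (Pro): third position 4-fold.
Codon 5 UGU (Cys): third position 2-fold.
Codon 6 CUU (Leu): third position 4-fold.
Codon 7 AGC (Ser): third position 2-fold.
Codon 8 AGG (Arg): third position 2-fold.
Codon 9 ACC (Thr): third position 4-fold.
Codon 10 AAG (Lys): third position 2-fold.
Four-fold degenerate third positions: 4.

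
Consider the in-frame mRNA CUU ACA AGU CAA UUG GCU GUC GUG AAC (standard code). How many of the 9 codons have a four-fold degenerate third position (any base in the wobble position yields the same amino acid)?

Codon 1 CUU (Leu): third position 4-fold.
Codon 2 ACA (Thr): third position 4-fold.
Codon 3 AGU (Ser): third position 2-fold.
Codon 4 CAA (Gln): third position 2-fold.
Codon 5 UUG (Leu): third position 2-fold.
Codon 6 GCU (Ala): third position 4-fold.
Codon 7 GUC (Val): third position 4-fold.
Codon 8 GUG (Val): third position 4-fold.
Codon 9 AAC (Asn): third position 2-fold.
Four-fold degenerate third positions: 5.

5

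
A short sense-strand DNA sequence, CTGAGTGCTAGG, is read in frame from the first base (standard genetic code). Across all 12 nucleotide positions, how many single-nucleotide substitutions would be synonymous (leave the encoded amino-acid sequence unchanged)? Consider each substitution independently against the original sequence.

10

Codon 1 (CTG, Leu): 4 synonymous substitutions.
Codon 2 (AGT, Ser): 1 synonymous substitution.
Codon 3 (GCT, Ala): 3 synonymous substitutions.
Codon 4 (AGG, Arg): 2 synonymous substitutions.
Total: 4 + 1 + 3 + 2 = 10.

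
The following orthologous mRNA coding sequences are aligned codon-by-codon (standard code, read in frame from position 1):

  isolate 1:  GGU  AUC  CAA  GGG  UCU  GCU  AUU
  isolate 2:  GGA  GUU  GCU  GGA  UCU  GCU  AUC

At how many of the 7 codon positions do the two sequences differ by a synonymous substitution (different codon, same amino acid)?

Codon 1: GGU Gly / GGA Gly — synonymous.
Codon 2: AUC Ile / GUU Val — nonsynonymous.
Codon 3: CAA Gln / GCU Ala — nonsynonymous.
Codon 4: GGG Gly / GGA Gly — synonymous.
Codon 5: UCU Ser / UCU Ser — identical.
Codon 6: GCU Ala / GCU Ala — identical.
Codon 7: AUU Ile / AUC Ile — synonymous.
Synonymous differences: 3.

3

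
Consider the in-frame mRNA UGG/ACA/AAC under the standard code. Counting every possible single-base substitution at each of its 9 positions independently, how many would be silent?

4

Codon 1 (UGG, Trp): 0 synonymous substitutions.
Codon 2 (ACA, Thr): 3 synonymous substitutions.
Codon 3 (AAC, Asn): 1 synonymous substitution.
Total: 0 + 3 + 1 = 4.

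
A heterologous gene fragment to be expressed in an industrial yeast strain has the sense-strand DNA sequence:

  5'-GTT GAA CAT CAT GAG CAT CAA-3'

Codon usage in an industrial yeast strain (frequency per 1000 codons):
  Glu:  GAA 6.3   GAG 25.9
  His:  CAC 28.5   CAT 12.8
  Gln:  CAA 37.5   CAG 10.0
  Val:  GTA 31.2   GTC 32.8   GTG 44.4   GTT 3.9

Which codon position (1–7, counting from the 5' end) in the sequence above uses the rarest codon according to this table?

Codon 1 GTT (Val): 3.9 per 1000.
Codon 2 GAA (Glu): 6.3 per 1000.
Codon 3 CAT (His): 12.8 per 1000.
Codon 4 CAT (His): 12.8 per 1000.
Codon 5 GAG (Glu): 25.9 per 1000.
Codon 6 CAT (His): 12.8 per 1000.
Codon 7 CAA (Gln): 37.5 per 1000.
Lowest frequency is 3.9 at codon 1.

1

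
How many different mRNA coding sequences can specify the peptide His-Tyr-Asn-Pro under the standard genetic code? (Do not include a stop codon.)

His: 2 codons.
Tyr: 2 codons.
Asn: 2 codons.
Pro: 4 codons.
2 × 2 × 2 × 4 = 32.

32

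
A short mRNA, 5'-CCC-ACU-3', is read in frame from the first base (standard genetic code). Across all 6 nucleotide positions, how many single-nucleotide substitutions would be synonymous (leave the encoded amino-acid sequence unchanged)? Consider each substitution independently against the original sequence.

6

Codon 1 (CCC, Pro): 3 synonymous substitutions.
Codon 2 (ACU, Thr): 3 synonymous substitutions.
Total: 3 + 3 = 6.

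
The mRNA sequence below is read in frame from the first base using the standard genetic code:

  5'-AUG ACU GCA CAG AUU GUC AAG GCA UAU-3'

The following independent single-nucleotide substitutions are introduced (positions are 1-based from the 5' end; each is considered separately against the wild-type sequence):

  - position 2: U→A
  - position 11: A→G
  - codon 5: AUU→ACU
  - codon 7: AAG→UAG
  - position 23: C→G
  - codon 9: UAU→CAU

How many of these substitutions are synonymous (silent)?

0

Codon 1: AUG (Met) → AAG (Lys) — missense.
Codon 4: CAG (Gln) → CGG (Arg) — missense.
Codon 5: AUU (Ile) → ACU (Thr) — missense.
Codon 7: AAG (Lys) → UAG (Stop) — nonsense.
Codon 8: GCA (Ala) → GGA (Gly) — missense.
Codon 9: UAU (Tyr) → CAU (His) — missense.
Synonymous: 0 of 6.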